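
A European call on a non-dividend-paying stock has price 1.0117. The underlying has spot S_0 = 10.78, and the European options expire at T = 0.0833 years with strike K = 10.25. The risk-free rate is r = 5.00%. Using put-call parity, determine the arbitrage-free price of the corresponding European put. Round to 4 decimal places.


Put-call parity: C - P = S_0 * exp(-qT) - K * exp(-rT).
S_0 * exp(-qT) = 10.7800 * 1.00000000 = 10.78000000
K * exp(-rT) = 10.2500 * 0.99584366 = 10.20739753
P = C - S*exp(-qT) + K*exp(-rT)
P = 1.0117 - 10.78000000 + 10.20739753 = 0.4391

Answer: Put price = 0.4391


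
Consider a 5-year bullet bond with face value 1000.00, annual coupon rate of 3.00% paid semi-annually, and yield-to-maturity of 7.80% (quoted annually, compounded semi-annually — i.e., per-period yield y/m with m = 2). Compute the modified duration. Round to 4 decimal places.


Answer: Modified duration = 4.4601

Derivation:
Coupon per period c = face * coupon_rate / m = 15.000000
Periods per year m = 2; per-period yield y/m = 0.039000
Number of cashflows N = 10
Cashflows (t years, CF_t, discount factor 1/(1+y/m)^(m*t), PV):
  t = 0.5000: CF_t = 15.000000, DF = 0.962464, PV = 14.436959
  t = 1.0000: CF_t = 15.000000, DF = 0.926337, PV = 13.895052
  t = 1.5000: CF_t = 15.000000, DF = 0.891566, PV = 13.373486
  t = 2.0000: CF_t = 15.000000, DF = 0.858100, PV = 12.871497
  t = 2.5000: CF_t = 15.000000, DF = 0.825890, PV = 12.388352
  t = 3.0000: CF_t = 15.000000, DF = 0.794889, PV = 11.923341
  t = 3.5000: CF_t = 15.000000, DF = 0.765052, PV = 11.475786
  t = 4.0000: CF_t = 15.000000, DF = 0.736335, PV = 11.045029
  t = 4.5000: CF_t = 15.000000, DF = 0.708696, PV = 10.630442
  t = 5.0000: CF_t = 1015.000000, DF = 0.682094, PV = 692.325880
Price P = sum_t PV_t = 804.365824
First compute Macaulay numerator sum_t t * PV_t:
  t * PV_t at t = 0.5000: 7.218479
  t * PV_t at t = 1.0000: 13.895052
  t * PV_t at t = 1.5000: 20.060228
  t * PV_t at t = 2.0000: 25.742995
  t * PV_t at t = 2.5000: 30.970879
  t * PV_t at t = 3.0000: 35.770024
  t * PV_t at t = 3.5000: 40.165250
  t * PV_t at t = 4.0000: 44.180118
  t * PV_t at t = 4.5000: 47.836990
  t * PV_t at t = 5.0000: 3461.629402
Macaulay duration D = 3727.469416 / 804.365824 = 4.634047
Modified duration = D / (1 + y/m) = 4.634047 / (1 + 0.039000) = 4.460103


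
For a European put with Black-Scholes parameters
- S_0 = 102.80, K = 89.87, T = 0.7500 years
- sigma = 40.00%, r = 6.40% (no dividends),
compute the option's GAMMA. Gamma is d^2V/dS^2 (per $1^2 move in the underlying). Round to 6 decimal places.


Answer: Gamma = 0.008770

Derivation:
d1 = 0.6998096427; d2 = 0.3533994812
phi(d1) = 0.3122955384; exp(-qT) = 1.0000000000; exp(-rT) = 0.9531337871
Gamma = exp(-qT) * phi(d1) / (S * sigma * sqrt(T)) = 1.0000000000 * 0.3122955384 / (102.8000 * 0.4000 * 0.8660254038) = 0.008770


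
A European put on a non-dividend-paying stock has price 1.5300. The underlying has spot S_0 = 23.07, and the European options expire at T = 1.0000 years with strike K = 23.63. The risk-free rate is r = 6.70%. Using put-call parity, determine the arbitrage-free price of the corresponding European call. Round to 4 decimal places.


Answer: Call price = 2.5013

Derivation:
Put-call parity: C - P = S_0 * exp(-qT) - K * exp(-rT).
S_0 * exp(-qT) = 23.0700 * 1.00000000 = 23.07000000
K * exp(-rT) = 23.6300 * 0.93519520 = 22.09866261
C = P + S*exp(-qT) - K*exp(-rT)
C = 1.5300 + 23.07000000 - 22.09866261 = 2.5013


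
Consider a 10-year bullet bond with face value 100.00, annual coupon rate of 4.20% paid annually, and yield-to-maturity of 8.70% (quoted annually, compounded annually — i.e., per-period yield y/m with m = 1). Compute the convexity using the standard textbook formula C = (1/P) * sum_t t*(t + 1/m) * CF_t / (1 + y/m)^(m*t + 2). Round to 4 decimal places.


Coupon per period c = face * coupon_rate / m = 4.200000
Periods per year m = 1; per-period yield y/m = 0.087000
Number of cashflows N = 10
Cashflows (t years, CF_t, discount factor 1/(1+y/m)^(m*t), PV):
  t = 1.0000: CF_t = 4.200000, DF = 0.919963, PV = 3.863845
  t = 2.0000: CF_t = 4.200000, DF = 0.846332, PV = 3.554596
  t = 3.0000: CF_t = 4.200000, DF = 0.778595, PV = 3.270097
  t = 4.0000: CF_t = 4.200000, DF = 0.716278, PV = 3.008369
  t = 5.0000: CF_t = 4.200000, DF = 0.658950, PV = 2.767589
  t = 6.0000: CF_t = 4.200000, DF = 0.606209, PV = 2.546080
  t = 7.0000: CF_t = 4.200000, DF = 0.557690, PV = 2.342300
  t = 8.0000: CF_t = 4.200000, DF = 0.513055, PV = 2.154830
  t = 9.0000: CF_t = 4.200000, DF = 0.471991, PV = 1.982364
  t = 10.0000: CF_t = 104.200000, DF = 0.434215, PV = 45.245176
Price P = sum_t PV_t = 70.735245
Convexity numerator sum_t t*(t + 1/m) * CF_t / (1+y/m)^(m*t + 2):
  t = 1.0000: term = 6.540194
  t = 2.0000: term = 18.050214
  t = 3.0000: term = 33.211066
  t = 4.0000: term = 50.921598
  t = 5.0000: term = 70.268994
  t = 6.0000: term = 90.502844
  t = 7.0000: term = 111.012382
  t = 8.0000: term = 131.306536
  t = 9.0000: term = 150.996477
  t = 10.0000: term = 4212.169849
Convexity = (1/P) * sum = 4874.980155 / 70.735245 = 68.918686

Answer: Convexity = 68.9187


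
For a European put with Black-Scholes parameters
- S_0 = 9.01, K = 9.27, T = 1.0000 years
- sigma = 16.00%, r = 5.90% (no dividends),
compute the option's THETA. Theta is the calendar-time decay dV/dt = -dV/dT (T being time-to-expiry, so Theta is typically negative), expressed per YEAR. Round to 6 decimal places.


d1 = 0.2709480753; d2 = 0.1109480753
phi(d1) = 0.3845640350; exp(-qT) = 1.0000000000; exp(-rT) = 0.9427067692
Theta = -S*exp(-qT)*phi(d1)*sigma/(2*sqrt(T)) + r*K*exp(-rT)*N(-d2) - q*S*exp(-qT)*N(-d1)
N(-d1) = 0.3932154844; N(-d2) = 0.4558287612; sqrt(T) = 1.0000000000
Term 1 = -9.0100 * 1.0000000000 * 0.3845640350 * 0.1600 / (2 * 1.0000000000) = -0.2771937564
Term 2 = 0.0590 * 9.2700 * 0.9427067692 * 0.4558287612 = 0.2350228539
Term 3 = 0 (no dividend yield, q = 0)
Theta = -0.2771937564 + (0.2350228539) + (0.0000000000) = -0.042171

Answer: Theta = -0.042171


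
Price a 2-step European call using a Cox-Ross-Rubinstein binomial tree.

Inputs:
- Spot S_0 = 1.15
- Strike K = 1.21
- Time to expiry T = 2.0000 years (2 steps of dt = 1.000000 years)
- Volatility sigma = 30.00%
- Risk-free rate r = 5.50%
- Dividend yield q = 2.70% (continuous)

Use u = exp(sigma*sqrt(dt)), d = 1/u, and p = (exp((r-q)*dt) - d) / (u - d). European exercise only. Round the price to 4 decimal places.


dt = T/N = 1.000000
u = exp(sigma*sqrt(dt)) = 1.349859; d = 1/u = 0.740818
p = (exp((r-q)*dt) - d) / (u - d) = 0.472181
Discount per step: exp(-r*dt) = 0.946485
Stock lattice S(k, i) with i counting down-moves:
  k=0: S(0,0) = 1.1500
  k=1: S(1,0) = 1.5523; S(1,1) = 0.8519
  k=2: S(2,0) = 2.0954; S(2,1) = 1.1500; S(2,2) = 0.6311
Terminal payoffs V(N, i) = max(S_T - K, 0):
  V(2,0) = 0.885437; V(2,1) = 0.000000; V(2,2) = 0.000000
Backward induction: V(k, i) = exp(-r*dt) * [p * V(k+1, i) + (1-p) * V(k+1, i+1)].
  V(1,0) = exp(-r*dt) * [p*0.885437 + (1-p)*0.000000] = 0.395713
  V(1,1) = exp(-r*dt) * [p*0.000000 + (1-p)*0.000000] = 0.000000
  V(0,0) = exp(-r*dt) * [p*0.395713 + (1-p)*0.000000] = 0.176849

Answer: Price = V(0,0) = 0.1768


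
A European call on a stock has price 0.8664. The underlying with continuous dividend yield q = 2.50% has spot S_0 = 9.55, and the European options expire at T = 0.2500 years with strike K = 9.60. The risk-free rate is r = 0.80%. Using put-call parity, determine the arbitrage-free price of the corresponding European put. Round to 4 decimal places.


Put-call parity: C - P = S_0 * exp(-qT) - K * exp(-rT).
S_0 * exp(-qT) = 9.5500 * 0.99376949 = 9.49049864
K * exp(-rT) = 9.6000 * 0.99800200 = 9.58081919
P = C - S*exp(-qT) + K*exp(-rT)
P = 0.8664 - 9.49049864 + 9.58081919 = 0.9567

Answer: Put price = 0.9567


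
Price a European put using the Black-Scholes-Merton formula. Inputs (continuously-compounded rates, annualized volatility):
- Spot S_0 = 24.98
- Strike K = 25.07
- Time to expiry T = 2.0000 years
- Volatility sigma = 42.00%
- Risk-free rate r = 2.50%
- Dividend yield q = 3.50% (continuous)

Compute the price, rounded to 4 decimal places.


Answer: Price = 5.7862

Derivation:
d1 = (ln(S/K) + (r - q + 0.5*sigma^2) * T) / (sigma * sqrt(T)) = 0.25725823
d2 = d1 - sigma * sqrt(T) = -0.33671147
exp(-rT) = 0.95122942; exp(-qT) = 0.93239382
P = K * exp(-rT) * N(-d2) - S_0 * exp(-qT) * N(-d1)
N(-d1) = 0.39848972; N(-d2) = 0.63183279
P = 25.0700 * 0.95122942 * 0.63183279 - 24.9800 * 0.93239382 * 0.39848972 = 5.7862


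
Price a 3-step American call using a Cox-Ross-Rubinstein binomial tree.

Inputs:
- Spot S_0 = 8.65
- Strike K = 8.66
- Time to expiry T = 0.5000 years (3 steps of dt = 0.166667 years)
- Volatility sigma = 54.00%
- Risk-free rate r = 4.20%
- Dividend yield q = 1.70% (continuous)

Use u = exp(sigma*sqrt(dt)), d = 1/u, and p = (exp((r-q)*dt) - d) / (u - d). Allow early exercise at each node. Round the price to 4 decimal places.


Answer: Price = V(0,0) = 1.4475

Derivation:
dt = T/N = 0.166667
u = exp(sigma*sqrt(dt)) = 1.246643; d = 1/u = 0.802154
p = (exp((r-q)*dt) - d) / (u - d) = 0.454502
Discount per step: exp(-r*dt) = 0.993024
Stock lattice S(k, i) with i counting down-moves:
  k=0: S(0,0) = 8.6500
  k=1: S(1,0) = 10.7835; S(1,1) = 6.9386
  k=2: S(2,0) = 13.4431; S(2,1) = 8.6500; S(2,2) = 5.5659
  k=3: S(3,0) = 16.7588; S(3,1) = 10.7835; S(3,2) = 6.9386; S(3,3) = 4.4647
Terminal payoffs V(N, i) = max(S_T - K, 0):
  V(3,0) = 8.098767; V(3,1) = 2.123459; V(3,2) = 0.000000; V(3,3) = 0.000000
Backward induction: V(k, i) = exp(-r*dt) * [p * V(k+1, i) + (1-p) * V(k+1, i+1)]; then take max(V_cont, immediate exercise) for American.
  V(2,0) = exp(-r*dt) * [p*8.098767 + (1-p)*2.123459] = 4.805494; exercise = 4.783120; V(2,0) = max -> 4.805494
  V(2,1) = exp(-r*dt) * [p*2.123459 + (1-p)*0.000000] = 0.958385; exercise = 0.000000; V(2,1) = max -> 0.958385
  V(2,2) = exp(-r*dt) * [p*0.000000 + (1-p)*0.000000] = 0.000000; exercise = 0.000000; V(2,2) = max -> 0.000000
  V(1,0) = exp(-r*dt) * [p*4.805494 + (1-p)*0.958385] = 2.688022; exercise = 2.123459; V(1,0) = max -> 2.688022
  V(1,1) = exp(-r*dt) * [p*0.958385 + (1-p)*0.000000] = 0.432550; exercise = 0.000000; V(1,1) = max -> 0.432550
  V(0,0) = exp(-r*dt) * [p*2.688022 + (1-p)*0.432550] = 1.447499; exercise = 0.000000; V(0,0) = max -> 1.447499


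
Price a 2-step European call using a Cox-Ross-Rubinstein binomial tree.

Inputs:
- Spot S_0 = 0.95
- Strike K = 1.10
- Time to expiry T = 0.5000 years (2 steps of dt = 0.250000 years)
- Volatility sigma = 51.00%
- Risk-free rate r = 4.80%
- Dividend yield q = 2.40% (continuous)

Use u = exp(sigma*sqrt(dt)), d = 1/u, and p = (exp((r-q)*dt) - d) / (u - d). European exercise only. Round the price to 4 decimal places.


Answer: Price = V(0,0) = 0.0946

Derivation:
dt = T/N = 0.250000
u = exp(sigma*sqrt(dt)) = 1.290462; d = 1/u = 0.774916
p = (exp((r-q)*dt) - d) / (u - d) = 0.448266
Discount per step: exp(-r*dt) = 0.988072
Stock lattice S(k, i) with i counting down-moves:
  k=0: S(0,0) = 0.9500
  k=1: S(1,0) = 1.2259; S(1,1) = 0.7362
  k=2: S(2,0) = 1.5820; S(2,1) = 0.9500; S(2,2) = 0.5705
Terminal payoffs V(N, i) = max(S_T - K, 0):
  V(2,0) = 0.482027; V(2,1) = 0.000000; V(2,2) = 0.000000
Backward induction: V(k, i) = exp(-r*dt) * [p * V(k+1, i) + (1-p) * V(k+1, i+1)].
  V(1,0) = exp(-r*dt) * [p*0.482027 + (1-p)*0.000000] = 0.213499
  V(1,1) = exp(-r*dt) * [p*0.000000 + (1-p)*0.000000] = 0.000000
  V(0,0) = exp(-r*dt) * [p*0.213499 + (1-p)*0.000000] = 0.094563


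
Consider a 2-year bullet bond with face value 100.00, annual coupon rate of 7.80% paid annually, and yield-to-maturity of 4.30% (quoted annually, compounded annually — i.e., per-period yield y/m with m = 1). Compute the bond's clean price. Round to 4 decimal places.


Coupon per period c = face * coupon_rate / m = 7.800000
Periods per year m = 1; per-period yield y/m = 0.043000
Number of cashflows N = 2
Cashflows (t years, CF_t, discount factor 1/(1+y/m)^(m*t), PV):
  t = 1.0000: CF_t = 7.800000, DF = 0.958773, PV = 7.478428
  t = 2.0000: CF_t = 107.800000, DF = 0.919245, PV = 99.094635
Price P = sum_t PV_t = 106.573063

Answer: Price = 106.5731


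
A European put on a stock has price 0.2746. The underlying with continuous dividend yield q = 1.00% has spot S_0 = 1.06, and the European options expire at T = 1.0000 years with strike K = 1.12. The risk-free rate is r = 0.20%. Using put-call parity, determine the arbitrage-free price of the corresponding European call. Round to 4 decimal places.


Answer: Call price = 0.2063

Derivation:
Put-call parity: C - P = S_0 * exp(-qT) - K * exp(-rT).
S_0 * exp(-qT) = 1.0600 * 0.99004983 = 1.04945282
K * exp(-rT) = 1.1200 * 0.99800200 = 1.11776224
C = P + S*exp(-qT) - K*exp(-rT)
C = 0.2746 + 1.04945282 - 1.11776224 = 0.2063


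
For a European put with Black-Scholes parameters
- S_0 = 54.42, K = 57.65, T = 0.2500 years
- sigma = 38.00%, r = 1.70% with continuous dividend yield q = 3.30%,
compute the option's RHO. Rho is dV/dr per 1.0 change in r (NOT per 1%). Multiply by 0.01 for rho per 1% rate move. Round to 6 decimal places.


d1 = -0.2295184914; d2 = -0.4195184914
phi(d1) = 0.3885715710; exp(-qT) = 0.9917839379; exp(-rT) = 0.9957590185
N(-d2) = 0.6625813782
Rho = -K*T*exp(-rT)*N(-d2) = -57.6500 * 0.2500 * 0.9957590185 * 0.6625813782 = -9.508955

Answer: Rho = -9.508955


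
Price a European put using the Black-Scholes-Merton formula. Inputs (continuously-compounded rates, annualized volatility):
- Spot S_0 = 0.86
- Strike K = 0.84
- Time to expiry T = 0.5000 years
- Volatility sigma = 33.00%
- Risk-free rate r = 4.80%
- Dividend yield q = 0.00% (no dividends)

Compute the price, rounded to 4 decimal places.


d1 = (ln(S/K) + (r - q + 0.5*sigma^2) * T) / (sigma * sqrt(T)) = 0.32036436
d2 = d1 - sigma * sqrt(T) = 0.08701912
exp(-rT) = 0.97628571; exp(-qT) = 1.00000000
P = K * exp(-rT) * N(-d2) - S_0 * exp(-qT) * N(-d1)
N(-d1) = 0.37434607; N(-d2) = 0.46532816
P = 0.8400 * 0.97628571 * 0.46532816 - 0.8600 * 1.00000000 * 0.37434607 = 0.0597

Answer: Price = 0.0597


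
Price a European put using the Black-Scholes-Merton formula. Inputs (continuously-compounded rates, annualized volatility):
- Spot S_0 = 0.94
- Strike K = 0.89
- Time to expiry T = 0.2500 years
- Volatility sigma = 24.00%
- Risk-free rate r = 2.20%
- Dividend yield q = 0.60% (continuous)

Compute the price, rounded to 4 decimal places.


Answer: Price = 0.0220

Derivation:
d1 = (ln(S/K) + (r - q + 0.5*sigma^2) * T) / (sigma * sqrt(T)) = 0.54882010
d2 = d1 - sigma * sqrt(T) = 0.42882010
exp(-rT) = 0.99451510; exp(-qT) = 0.99850112
P = K * exp(-rT) * N(-d2) - S_0 * exp(-qT) * N(-d1)
N(-d1) = 0.29156446; N(-d2) = 0.33402707
P = 0.8900 * 0.99451510 * 0.33402707 - 0.9400 * 0.99850112 * 0.29156446 = 0.0220


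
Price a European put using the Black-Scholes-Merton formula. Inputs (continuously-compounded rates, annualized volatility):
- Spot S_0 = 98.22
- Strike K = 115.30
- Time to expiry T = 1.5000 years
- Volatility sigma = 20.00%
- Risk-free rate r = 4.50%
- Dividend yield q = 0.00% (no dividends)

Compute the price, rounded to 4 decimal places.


Answer: Price = 15.5251

Derivation:
d1 = (ln(S/K) + (r - q + 0.5*sigma^2) * T) / (sigma * sqrt(T)) = -0.25649247
d2 = d1 - sigma * sqrt(T) = -0.50144144
exp(-rT) = 0.93472772; exp(-qT) = 1.00000000
P = K * exp(-rT) * N(-d2) - S_0 * exp(-qT) * N(-d1)
N(-d1) = 0.60121470; N(-d2) = 0.69196976
P = 115.3000 * 0.93472772 * 0.69196976 - 98.2200 * 1.00000000 * 0.60121470 = 15.5251


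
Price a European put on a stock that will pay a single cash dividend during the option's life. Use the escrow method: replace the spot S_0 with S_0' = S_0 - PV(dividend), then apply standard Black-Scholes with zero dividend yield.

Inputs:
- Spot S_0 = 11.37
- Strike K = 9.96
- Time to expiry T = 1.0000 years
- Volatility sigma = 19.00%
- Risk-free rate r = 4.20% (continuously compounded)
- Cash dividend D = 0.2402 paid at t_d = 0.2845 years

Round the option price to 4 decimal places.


PV(D) = D * exp(-r * t_d) = 0.2402 * 0.98812211 = 0.23734693
S_0' = S_0 - PV(D) = 11.3700 - 0.23734693 = 11.13265307
d1 = (ln(S_0'/K) + (r + sigma^2/2)*T) / (sigma*sqrt(T)) = 0.90187072
d2 = d1 - sigma*sqrt(T) = 0.71187072
exp(-rT) = 0.95886978
N(-d1) = 0.18356277; N(-d2) = 0.23827242
P = K * exp(-rT) * N(-d2) - S_0' * N(-d1) = 9.9600 * 0.95886978 * 0.23827242 - 11.13265307 * 0.18356277 = 0.2320

Answer: Price = 0.2320


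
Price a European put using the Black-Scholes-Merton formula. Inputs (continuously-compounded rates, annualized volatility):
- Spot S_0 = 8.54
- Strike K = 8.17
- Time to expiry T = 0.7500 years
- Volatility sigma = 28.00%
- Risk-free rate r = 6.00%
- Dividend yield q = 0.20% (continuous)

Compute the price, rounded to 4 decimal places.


d1 = (ln(S/K) + (r - q + 0.5*sigma^2) * T) / (sigma * sqrt(T)) = 0.48329207
d2 = d1 - sigma * sqrt(T) = 0.24080496
exp(-rT) = 0.95599748; exp(-qT) = 0.99850112
P = K * exp(-rT) * N(-d2) - S_0 * exp(-qT) * N(-d1)
N(-d1) = 0.31444418; N(-d2) = 0.40485314
P = 8.1700 * 0.95599748 * 0.40485314 - 8.5400 * 0.99850112 * 0.31444418 = 0.4808

Answer: Price = 0.4808


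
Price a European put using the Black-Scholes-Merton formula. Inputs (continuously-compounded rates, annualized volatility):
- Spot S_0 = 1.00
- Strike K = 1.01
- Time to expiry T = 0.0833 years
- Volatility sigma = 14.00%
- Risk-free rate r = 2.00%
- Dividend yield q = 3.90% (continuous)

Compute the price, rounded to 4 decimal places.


d1 = (ln(S/K) + (r - q + 0.5*sigma^2) * T) / (sigma * sqrt(T)) = -0.26522238
d2 = d1 - sigma * sqrt(T) = -0.30562881
exp(-rT) = 0.99833539; exp(-qT) = 0.99675657
P = K * exp(-rT) * N(-d2) - S_0 * exp(-qT) * N(-d1)
N(-d1) = 0.60458092; N(-d2) = 0.62005636
P = 1.0100 * 0.99833539 * 0.62005636 - 1.0000 * 0.99675657 * 0.60458092 = 0.0226

Answer: Price = 0.0226


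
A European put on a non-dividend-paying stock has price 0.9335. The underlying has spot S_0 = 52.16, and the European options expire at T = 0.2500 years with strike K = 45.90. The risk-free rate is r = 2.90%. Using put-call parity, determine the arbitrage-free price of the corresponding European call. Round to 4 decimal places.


Put-call parity: C - P = S_0 * exp(-qT) - K * exp(-rT).
S_0 * exp(-qT) = 52.1600 * 1.00000000 = 52.16000000
K * exp(-rT) = 45.9000 * 0.99277622 = 45.56842840
C = P + S*exp(-qT) - K*exp(-rT)
C = 0.9335 + 52.16000000 - 45.56842840 = 7.5251

Answer: Call price = 7.5251


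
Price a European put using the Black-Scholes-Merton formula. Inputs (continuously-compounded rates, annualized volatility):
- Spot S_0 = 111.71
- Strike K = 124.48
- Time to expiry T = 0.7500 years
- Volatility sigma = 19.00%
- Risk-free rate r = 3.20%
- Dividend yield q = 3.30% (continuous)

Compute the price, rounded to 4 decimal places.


Answer: Price = 15.4258

Derivation:
d1 = (ln(S/K) + (r - q + 0.5*sigma^2) * T) / (sigma * sqrt(T)) = -0.58009319
d2 = d1 - sigma * sqrt(T) = -0.74463801
exp(-rT) = 0.97628571; exp(-qT) = 0.97555377
P = K * exp(-rT) * N(-d2) - S_0 * exp(-qT) * N(-d1)
N(-d1) = 0.71907411; N(-d2) = 0.77175471
P = 124.4800 * 0.97628571 * 0.77175471 - 111.7100 * 0.97555377 * 0.71907411 = 15.4258


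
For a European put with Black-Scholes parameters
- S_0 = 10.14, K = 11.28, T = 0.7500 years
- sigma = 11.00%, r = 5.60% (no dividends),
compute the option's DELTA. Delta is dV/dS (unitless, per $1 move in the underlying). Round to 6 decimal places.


d1 = -0.6298969947; d2 = -0.7251597891
phi(d1) = 0.3271542047; exp(-qT) = 1.0000000000; exp(-rT) = 0.9588697806
N(-d1) = 0.7356190104
Delta = -exp(-qT) * N(-d1) = -1.0000000000 * 0.7356190104 = -0.735619

Answer: Delta = -0.735619


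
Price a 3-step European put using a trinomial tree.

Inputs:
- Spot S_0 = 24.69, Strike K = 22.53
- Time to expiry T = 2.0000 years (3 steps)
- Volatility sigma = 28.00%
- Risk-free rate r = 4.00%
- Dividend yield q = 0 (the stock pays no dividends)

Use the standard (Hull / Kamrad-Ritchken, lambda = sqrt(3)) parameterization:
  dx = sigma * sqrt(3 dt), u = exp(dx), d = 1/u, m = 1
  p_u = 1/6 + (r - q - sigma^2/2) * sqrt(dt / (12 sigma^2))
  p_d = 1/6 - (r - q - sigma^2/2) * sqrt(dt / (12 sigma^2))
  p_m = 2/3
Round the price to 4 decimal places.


dt = T/N = 0.666667; dx = sigma*sqrt(3*dt) = 0.395980
u = exp(dx) = 1.485839; d = 1/u = 0.673020
p_u = 0.167340, p_m = 0.666667, p_d = 0.165993
Discount per step: exp(-r*dt) = 0.973686
Stock lattice S(k, j) with j the centered position index:
  k=0: S(0,+0) = 24.6900
  k=1: S(1,-1) = 16.6169; S(1,+0) = 24.6900; S(1,+1) = 36.6854
  k=2: S(2,-2) = 11.1835; S(2,-1) = 16.6169; S(2,+0) = 24.6900; S(2,+1) = 36.6854; S(2,+2) = 54.5086
  k=3: S(3,-3) = 7.5267; S(3,-2) = 11.1835; S(3,-1) = 16.6169; S(3,+0) = 24.6900; S(3,+1) = 36.6854; S(3,+2) = 54.5086; S(3,+3) = 80.9910
Terminal payoffs V(N, j) = max(K - S_T, 0):
  V(3,-3) = 15.003283; V(3,-2) = 11.346509; V(3,-1) = 5.913129; V(3,+0) = 0.000000; V(3,+1) = 0.000000; V(3,+2) = 0.000000; V(3,+3) = 0.000000
Backward induction: V(k, j) = exp(-r*dt) * [p_u * V(k+1, j+1) + p_m * V(k+1, j) + p_d * V(k+1, j-1)]
  V(2,-2) = exp(-r*dt) * [p_u*5.913129 + p_m*11.346509 + p_d*15.003283] = 10.753664
  V(2,-1) = exp(-r*dt) * [p_u*0.000000 + p_m*5.913129 + p_d*11.346509] = 5.672235
  V(2,+0) = exp(-r*dt) * [p_u*0.000000 + p_m*0.000000 + p_d*5.913129] = 0.955711
  V(2,+1) = exp(-r*dt) * [p_u*0.000000 + p_m*0.000000 + p_d*0.000000] = 0.000000
  V(2,+2) = exp(-r*dt) * [p_u*0.000000 + p_m*0.000000 + p_d*0.000000] = 0.000000
  V(1,-1) = exp(-r*dt) * [p_u*0.955711 + p_m*5.672235 + p_d*10.753664] = 5.575767
  V(1,+0) = exp(-r*dt) * [p_u*0.000000 + p_m*0.955711 + p_d*5.672235] = 1.537151
  V(1,+1) = exp(-r*dt) * [p_u*0.000000 + p_m*0.000000 + p_d*0.955711] = 0.154467
  V(0,+0) = exp(-r*dt) * [p_u*0.154467 + p_m*1.537151 + p_d*5.575767] = 1.924154

Answer: Price = V(0,0) = 1.9242


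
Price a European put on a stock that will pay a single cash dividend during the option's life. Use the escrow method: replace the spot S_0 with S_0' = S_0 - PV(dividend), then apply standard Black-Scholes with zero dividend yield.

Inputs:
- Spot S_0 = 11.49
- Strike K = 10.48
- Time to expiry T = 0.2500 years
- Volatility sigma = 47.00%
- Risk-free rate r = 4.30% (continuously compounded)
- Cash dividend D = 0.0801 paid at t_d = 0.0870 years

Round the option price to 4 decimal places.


Answer: Price = 0.5804

Derivation:
PV(D) = D * exp(-r * t_d) = 0.0801 * 0.99626599 = 0.07980091
S_0' = S_0 - PV(D) = 11.4900 - 0.07980091 = 11.41019909
d1 = (ln(S_0'/K) + (r + sigma^2/2)*T) / (sigma*sqrt(T)) = 0.52511248
d2 = d1 - sigma*sqrt(T) = 0.29011248
exp(-rT) = 0.98930757
N(-d1) = 0.29975250; N(-d2) = 0.38586509
P = K * exp(-rT) * N(-d2) - S_0' * N(-d1) = 10.4800 * 0.98930757 * 0.38586509 - 11.41019909 * 0.29975250 = 0.5804


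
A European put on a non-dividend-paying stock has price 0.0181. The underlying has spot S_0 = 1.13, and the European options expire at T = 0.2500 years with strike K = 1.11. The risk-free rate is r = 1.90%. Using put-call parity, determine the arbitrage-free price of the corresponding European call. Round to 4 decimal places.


Put-call parity: C - P = S_0 * exp(-qT) - K * exp(-rT).
S_0 * exp(-qT) = 1.1300 * 1.00000000 = 1.13000000
K * exp(-rT) = 1.1100 * 0.99526126 = 1.10474000
C = P + S*exp(-qT) - K*exp(-rT)
C = 0.0181 + 1.13000000 - 1.10474000 = 0.0434

Answer: Call price = 0.0434


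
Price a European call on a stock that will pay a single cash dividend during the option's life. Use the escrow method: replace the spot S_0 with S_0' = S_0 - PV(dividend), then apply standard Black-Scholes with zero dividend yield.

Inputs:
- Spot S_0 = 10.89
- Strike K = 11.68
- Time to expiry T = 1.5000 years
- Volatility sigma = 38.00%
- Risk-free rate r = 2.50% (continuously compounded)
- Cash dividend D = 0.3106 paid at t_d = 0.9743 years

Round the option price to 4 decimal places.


Answer: Price = 1.6942

Derivation:
PV(D) = D * exp(-r * t_d) = 0.3106 * 0.97593675 = 0.30312595
S_0' = S_0 - PV(D) = 10.8900 - 0.30312595 = 10.58687405
d1 = (ln(S_0'/K) + (r + sigma^2/2)*T) / (sigma*sqrt(T)) = 0.10214149
d2 = d1 - sigma*sqrt(T) = -0.36326157
exp(-rT) = 0.96319442
N(d1) = 0.54067781; N(d2) = 0.35820475
C = S_0' * N(d1) - K * exp(-rT) * N(d2) = 10.58687405 * 0.54067781 - 11.6800 * 0.96319442 * 0.35820475 = 1.6942


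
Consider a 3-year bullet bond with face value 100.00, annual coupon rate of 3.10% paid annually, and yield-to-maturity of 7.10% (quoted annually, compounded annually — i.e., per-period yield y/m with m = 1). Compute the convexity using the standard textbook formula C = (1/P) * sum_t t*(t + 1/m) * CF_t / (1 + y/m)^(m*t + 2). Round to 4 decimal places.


Answer: Convexity = 10.0219

Derivation:
Coupon per period c = face * coupon_rate / m = 3.100000
Periods per year m = 1; per-period yield y/m = 0.071000
Number of cashflows N = 3
Cashflows (t years, CF_t, discount factor 1/(1+y/m)^(m*t), PV):
  t = 1.0000: CF_t = 3.100000, DF = 0.933707, PV = 2.894491
  t = 2.0000: CF_t = 3.100000, DF = 0.871808, PV = 2.702606
  t = 3.0000: CF_t = 103.100000, DF = 0.814013, PV = 83.924788
Price P = sum_t PV_t = 89.521885
Convexity numerator sum_t t*(t + 1/m) * CF_t / (1+y/m)^(m*t + 2):
  t = 1.0000: term = 5.046883
  t = 2.0000: term = 14.136928
  t = 3.0000: term = 877.996040
Convexity = (1/P) * sum = 897.179852 / 89.521885 = 10.021905


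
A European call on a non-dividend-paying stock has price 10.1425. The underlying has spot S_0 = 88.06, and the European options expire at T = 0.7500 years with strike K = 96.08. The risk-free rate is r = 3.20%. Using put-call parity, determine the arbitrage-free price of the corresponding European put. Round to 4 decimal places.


Put-call parity: C - P = S_0 * exp(-qT) - K * exp(-rT).
S_0 * exp(-qT) = 88.0600 * 1.00000000 = 88.06000000
K * exp(-rT) = 96.0800 * 0.97628571 = 93.80153099
P = C - S*exp(-qT) + K*exp(-rT)
P = 10.1425 - 88.06000000 + 93.80153099 = 15.8840

Answer: Put price = 15.8840


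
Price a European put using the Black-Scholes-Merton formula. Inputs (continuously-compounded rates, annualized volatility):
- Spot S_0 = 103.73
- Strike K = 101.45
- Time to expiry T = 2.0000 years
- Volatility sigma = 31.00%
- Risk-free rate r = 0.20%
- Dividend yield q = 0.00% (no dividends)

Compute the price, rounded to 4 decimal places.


d1 = (ln(S/K) + (r - q + 0.5*sigma^2) * T) / (sigma * sqrt(T)) = 0.27902275
d2 = d1 - sigma * sqrt(T) = -0.15938346
exp(-rT) = 0.99600799; exp(-qT) = 1.00000000
P = K * exp(-rT) * N(-d2) - S_0 * exp(-qT) * N(-d1)
N(-d1) = 0.39011368; N(-d2) = 0.56331661
P = 101.4500 * 0.99600799 * 0.56331661 - 103.7300 * 1.00000000 * 0.39011368 = 16.4538

Answer: Price = 16.4538


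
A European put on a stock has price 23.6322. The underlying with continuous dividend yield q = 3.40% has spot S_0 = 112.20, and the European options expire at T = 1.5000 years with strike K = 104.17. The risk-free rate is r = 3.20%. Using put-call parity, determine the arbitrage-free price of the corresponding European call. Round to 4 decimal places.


Answer: Call price = 30.9655

Derivation:
Put-call parity: C - P = S_0 * exp(-qT) - K * exp(-rT).
S_0 * exp(-qT) = 112.2000 * 0.95027867 = 106.62126683
K * exp(-rT) = 104.1700 * 0.95313379 = 99.28794660
C = P + S*exp(-qT) - K*exp(-rT)
C = 23.6322 + 106.62126683 - 99.28794660 = 30.9655


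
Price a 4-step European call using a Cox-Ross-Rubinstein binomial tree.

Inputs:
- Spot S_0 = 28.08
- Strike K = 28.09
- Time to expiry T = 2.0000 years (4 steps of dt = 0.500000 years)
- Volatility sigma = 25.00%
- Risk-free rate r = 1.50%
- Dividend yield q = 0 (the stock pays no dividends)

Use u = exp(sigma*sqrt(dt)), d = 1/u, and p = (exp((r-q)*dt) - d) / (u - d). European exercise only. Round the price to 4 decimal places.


Answer: Price = V(0,0) = 4.0742

Derivation:
dt = T/N = 0.500000
u = exp(sigma*sqrt(dt)) = 1.193365; d = 1/u = 0.837967
p = (exp((r-q)*dt) - d) / (u - d) = 0.477103
Discount per step: exp(-r*dt) = 0.992528
Stock lattice S(k, i) with i counting down-moves:
  k=0: S(0,0) = 28.0800
  k=1: S(1,0) = 33.5097; S(1,1) = 23.5301
  k=2: S(2,0) = 39.9893; S(2,1) = 28.0800; S(2,2) = 19.7175
  k=3: S(3,0) = 47.7218; S(3,1) = 33.5097; S(3,2) = 23.5301; S(3,3) = 16.5226
  k=4: S(4,0) = 56.9495; S(4,1) = 39.9893; S(4,2) = 28.0800; S(4,3) = 19.7175; S(4,4) = 13.8454
Terminal payoffs V(N, i) = max(S_T - K, 0):
  V(4,0) = 28.859469; V(4,1) = 11.899262; V(4,2) = 0.000000; V(4,3) = 0.000000; V(4,4) = 0.000000
Backward induction: V(k, i) = exp(-r*dt) * [p * V(k+1, i) + (1-p) * V(k+1, i+1)].
  V(3,0) = exp(-r*dt) * [p*28.859469 + (1-p)*11.899262] = 19.841656
  V(3,1) = exp(-r*dt) * [p*11.899262 + (1-p)*0.000000] = 5.634754
  V(3,2) = exp(-r*dt) * [p*0.000000 + (1-p)*0.000000] = 0.000000
  V(3,3) = exp(-r*dt) * [p*0.000000 + (1-p)*0.000000] = 0.000000
  V(2,0) = exp(-r*dt) * [p*19.841656 + (1-p)*5.634754] = 12.320161
  V(2,1) = exp(-r*dt) * [p*5.634754 + (1-p)*0.000000] = 2.668271
  V(2,2) = exp(-r*dt) * [p*0.000000 + (1-p)*0.000000] = 0.000000
  V(1,0) = exp(-r*dt) * [p*12.320161 + (1-p)*2.668271] = 7.218872
  V(1,1) = exp(-r*dt) * [p*2.668271 + (1-p)*0.000000] = 1.263528
  V(0,0) = exp(-r*dt) * [p*7.218872 + (1-p)*1.263528] = 4.074169


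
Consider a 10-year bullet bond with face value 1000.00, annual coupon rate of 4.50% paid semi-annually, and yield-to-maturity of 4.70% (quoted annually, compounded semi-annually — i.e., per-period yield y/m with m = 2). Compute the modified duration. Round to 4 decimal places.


Answer: Modified duration = 7.9568

Derivation:
Coupon per period c = face * coupon_rate / m = 22.500000
Periods per year m = 2; per-period yield y/m = 0.023500
Number of cashflows N = 20
Cashflows (t years, CF_t, discount factor 1/(1+y/m)^(m*t), PV):
  t = 0.5000: CF_t = 22.500000, DF = 0.977040, PV = 21.983390
  t = 1.0000: CF_t = 22.500000, DF = 0.954606, PV = 21.478642
  t = 1.5000: CF_t = 22.500000, DF = 0.932688, PV = 20.985483
  t = 2.0000: CF_t = 22.500000, DF = 0.911273, PV = 20.503648
  t = 2.5000: CF_t = 22.500000, DF = 0.890350, PV = 20.032875
  t = 3.0000: CF_t = 22.500000, DF = 0.869907, PV = 19.572912
  t = 3.5000: CF_t = 22.500000, DF = 0.849934, PV = 19.123509
  t = 4.0000: CF_t = 22.500000, DF = 0.830419, PV = 18.684425
  t = 4.5000: CF_t = 22.500000, DF = 0.811352, PV = 18.255423
  t = 5.0000: CF_t = 22.500000, DF = 0.792723, PV = 17.836270
  t = 5.5000: CF_t = 22.500000, DF = 0.774522, PV = 17.426742
  t = 6.0000: CF_t = 22.500000, DF = 0.756739, PV = 17.026616
  t = 6.5000: CF_t = 22.500000, DF = 0.739363, PV = 16.635678
  t = 7.0000: CF_t = 22.500000, DF = 0.722387, PV = 16.253716
  t = 7.5000: CF_t = 22.500000, DF = 0.705801, PV = 15.880523
  t = 8.0000: CF_t = 22.500000, DF = 0.689596, PV = 15.515900
  t = 8.5000: CF_t = 22.500000, DF = 0.673762, PV = 15.159648
  t = 9.0000: CF_t = 22.500000, DF = 0.658292, PV = 14.811576
  t = 9.5000: CF_t = 22.500000, DF = 0.643178, PV = 14.471496
  t = 10.0000: CF_t = 1022.500000, DF = 0.628410, PV = 642.549184
Price P = sum_t PV_t = 984.187658
First compute Macaulay numerator sum_t t * PV_t:
  t * PV_t at t = 0.5000: 10.991695
  t * PV_t at t = 1.0000: 21.478642
  t * PV_t at t = 1.5000: 31.478225
  t * PV_t at t = 2.0000: 41.007295
  t * PV_t at t = 2.5000: 50.082188
  t * PV_t at t = 3.0000: 58.718735
  t * PV_t at t = 3.5000: 66.932282
  t * PV_t at t = 4.0000: 74.737701
  t * PV_t at t = 4.5000: 82.149402
  t * PV_t at t = 5.0000: 89.181352
  t * PV_t at t = 5.5000: 95.847081
  t * PV_t at t = 6.0000: 102.159699
  t * PV_t at t = 6.5000: 108.131907
  t * PV_t at t = 7.0000: 113.776010
  t * PV_t at t = 7.5000: 119.103926
  t * PV_t at t = 8.0000: 124.127198
  t * PV_t at t = 8.5000: 128.857009
  t * PV_t at t = 9.0000: 133.304184
  t * PV_t at t = 9.5000: 137.479211
  t * PV_t at t = 10.0000: 6425.491845
Macaulay duration D = 8015.035588 / 984.187658 = 8.143808
Modified duration = D / (1 + y/m) = 8.143808 / (1 + 0.023500) = 7.956823


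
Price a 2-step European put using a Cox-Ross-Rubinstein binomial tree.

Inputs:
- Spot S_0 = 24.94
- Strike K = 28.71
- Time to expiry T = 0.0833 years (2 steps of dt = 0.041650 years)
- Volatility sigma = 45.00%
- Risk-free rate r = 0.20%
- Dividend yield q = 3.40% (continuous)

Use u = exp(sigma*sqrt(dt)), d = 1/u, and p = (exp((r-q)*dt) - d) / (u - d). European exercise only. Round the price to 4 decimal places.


dt = T/N = 0.041650
u = exp(sigma*sqrt(dt)) = 1.096187; d = 1/u = 0.912253
p = (exp((r-q)*dt) - d) / (u - d) = 0.469815
Discount per step: exp(-r*dt) = 0.999917
Stock lattice S(k, i) with i counting down-moves:
  k=0: S(0,0) = 24.9400
  k=1: S(1,0) = 27.3389; S(1,1) = 22.7516
  k=2: S(2,0) = 29.9685; S(2,1) = 24.9400; S(2,2) = 20.7552
Terminal payoffs V(N, i) = max(K - S_T, 0):
  V(2,0) = 0.000000; V(2,1) = 3.770000; V(2,2) = 7.954776
Backward induction: V(k, i) = exp(-r*dt) * [p * V(k+1, i) + (1-p) * V(k+1, i+1)].
  V(1,0) = exp(-r*dt) * [p*0.000000 + (1-p)*3.770000] = 1.998629
  V(1,1) = exp(-r*dt) * [p*3.770000 + (1-p)*7.954776] = 5.988205
  V(0,0) = exp(-r*dt) * [p*1.998629 + (1-p)*5.988205] = 4.113498

Answer: Price = V(0,0) = 4.1135


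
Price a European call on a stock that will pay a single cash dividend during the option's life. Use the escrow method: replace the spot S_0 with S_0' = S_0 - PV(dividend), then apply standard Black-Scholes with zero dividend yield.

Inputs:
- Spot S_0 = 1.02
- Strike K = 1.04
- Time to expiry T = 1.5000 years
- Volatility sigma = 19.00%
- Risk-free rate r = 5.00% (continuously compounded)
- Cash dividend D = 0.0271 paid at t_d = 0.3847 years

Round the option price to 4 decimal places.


PV(D) = D * exp(-r * t_d) = 0.0271 * 0.98094881 = 0.02658371
S_0' = S_0 - PV(D) = 1.0200 - 0.02658371 = 0.99341629
d1 = (ln(S_0'/K) + (r + sigma^2/2)*T) / (sigma*sqrt(T)) = 0.24172083
d2 = d1 - sigma*sqrt(T) = 0.00901930
exp(-rT) = 0.92774349
N(d1) = 0.59550176; N(d2) = 0.50359813
C = S_0' * N(d1) - K * exp(-rT) * N(d2) = 0.99341629 * 0.59550176 - 1.0400 * 0.92774349 * 0.50359813 = 0.1057

Answer: Price = 0.1057


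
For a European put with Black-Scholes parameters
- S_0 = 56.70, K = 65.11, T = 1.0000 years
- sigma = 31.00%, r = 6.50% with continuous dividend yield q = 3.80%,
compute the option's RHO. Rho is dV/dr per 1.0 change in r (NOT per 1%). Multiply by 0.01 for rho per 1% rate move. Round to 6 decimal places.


Answer: Rho = -42.488452

Derivation:
d1 = -0.2040449565; d2 = -0.5140449565
phi(d1) = 0.3907232753; exp(-qT) = 0.9627129409; exp(-rT) = 0.9370674634
N(-d2) = 0.6963897202
Rho = -K*T*exp(-rT)*N(-d2) = -65.1100 * 1.0000 * 0.9370674634 * 0.6963897202 = -42.488452


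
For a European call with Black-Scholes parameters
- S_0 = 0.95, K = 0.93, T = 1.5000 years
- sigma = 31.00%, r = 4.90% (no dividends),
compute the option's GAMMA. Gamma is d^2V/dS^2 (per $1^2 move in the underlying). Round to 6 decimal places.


d1 = 0.4394658479; d2 = 0.0597949378
phi(d1) = 0.3622199522; exp(-qT) = 1.0000000000; exp(-rT) = 0.9291361458
Gamma = exp(-qT) * phi(d1) / (S * sigma * sqrt(T)) = 1.0000000000 * 0.3622199522 / (0.9500 * 0.3100 * 1.2247448714) = 1.004249

Answer: Gamma = 1.004249


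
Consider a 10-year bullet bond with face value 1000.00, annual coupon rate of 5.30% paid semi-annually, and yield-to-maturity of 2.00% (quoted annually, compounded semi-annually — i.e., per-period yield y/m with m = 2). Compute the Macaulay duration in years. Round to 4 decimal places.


Answer: Macaulay duration = 8.1888 years

Derivation:
Coupon per period c = face * coupon_rate / m = 26.500000
Periods per year m = 2; per-period yield y/m = 0.010000
Number of cashflows N = 20
Cashflows (t years, CF_t, discount factor 1/(1+y/m)^(m*t), PV):
  t = 0.5000: CF_t = 26.500000, DF = 0.990099, PV = 26.237624
  t = 1.0000: CF_t = 26.500000, DF = 0.980296, PV = 25.977845
  t = 1.5000: CF_t = 26.500000, DF = 0.970590, PV = 25.720639
  t = 2.0000: CF_t = 26.500000, DF = 0.960980, PV = 25.465979
  t = 2.5000: CF_t = 26.500000, DF = 0.951466, PV = 25.213841
  t = 3.0000: CF_t = 26.500000, DF = 0.942045, PV = 24.964199
  t = 3.5000: CF_t = 26.500000, DF = 0.932718, PV = 24.717028
  t = 4.0000: CF_t = 26.500000, DF = 0.923483, PV = 24.472305
  t = 4.5000: CF_t = 26.500000, DF = 0.914340, PV = 24.230005
  t = 5.0000: CF_t = 26.500000, DF = 0.905287, PV = 23.990104
  t = 5.5000: CF_t = 26.500000, DF = 0.896324, PV = 23.752579
  t = 6.0000: CF_t = 26.500000, DF = 0.887449, PV = 23.517404
  t = 6.5000: CF_t = 26.500000, DF = 0.878663, PV = 23.284559
  t = 7.0000: CF_t = 26.500000, DF = 0.869963, PV = 23.054019
  t = 7.5000: CF_t = 26.500000, DF = 0.861349, PV = 22.825761
  t = 8.0000: CF_t = 26.500000, DF = 0.852821, PV = 22.599763
  t = 8.5000: CF_t = 26.500000, DF = 0.844377, PV = 22.376003
  t = 9.0000: CF_t = 26.500000, DF = 0.836017, PV = 22.154459
  t = 9.5000: CF_t = 26.500000, DF = 0.827740, PV = 21.935108
  t = 10.0000: CF_t = 1026.500000, DF = 0.819544, PV = 841.262399
Price P = sum_t PV_t = 1297.751624
Macaulay numerator sum_t t * PV_t:
  t * PV_t at t = 0.5000: 13.118812
  t * PV_t at t = 1.0000: 25.977845
  t * PV_t at t = 1.5000: 38.580958
  t * PV_t at t = 2.0000: 50.931958
  t * PV_t at t = 2.5000: 63.034602
  t * PV_t at t = 3.0000: 74.892596
  t * PV_t at t = 3.5000: 86.509600
  t * PV_t at t = 4.0000: 97.889222
  t * PV_t at t = 4.5000: 109.035024
  t * PV_t at t = 5.0000: 119.950521
  t * PV_t at t = 5.5000: 130.639182
  t * PV_t at t = 6.0000: 141.104427
  t * PV_t at t = 6.5000: 151.349633
  t * PV_t at t = 7.0000: 161.378131
  t * PV_t at t = 7.5000: 171.193208
  t * PV_t at t = 8.0000: 180.798108
  t * PV_t at t = 8.5000: 190.196029
  t * PV_t at t = 9.0000: 199.390129
  t * PV_t at t = 9.5000: 208.383524
  t * PV_t at t = 10.0000: 8412.623988
Macaulay duration D = (sum_t t * PV_t) / P = 10626.977497 / 1297.751624 = 8.188761


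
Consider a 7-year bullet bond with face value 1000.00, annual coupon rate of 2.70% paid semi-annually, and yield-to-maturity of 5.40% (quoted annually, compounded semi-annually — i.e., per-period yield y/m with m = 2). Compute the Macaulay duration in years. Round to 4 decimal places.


Answer: Macaulay duration = 6.3610 years

Derivation:
Coupon per period c = face * coupon_rate / m = 13.500000
Periods per year m = 2; per-period yield y/m = 0.027000
Number of cashflows N = 14
Cashflows (t years, CF_t, discount factor 1/(1+y/m)^(m*t), PV):
  t = 0.5000: CF_t = 13.500000, DF = 0.973710, PV = 13.145083
  t = 1.0000: CF_t = 13.500000, DF = 0.948111, PV = 12.799496
  t = 1.5000: CF_t = 13.500000, DF = 0.923185, PV = 12.462995
  t = 2.0000: CF_t = 13.500000, DF = 0.898914, PV = 12.135341
  t = 2.5000: CF_t = 13.500000, DF = 0.875282, PV = 11.816301
  t = 3.0000: CF_t = 13.500000, DF = 0.852270, PV = 11.505649
  t = 3.5000: CF_t = 13.500000, DF = 0.829864, PV = 11.203163
  t = 4.0000: CF_t = 13.500000, DF = 0.808047, PV = 10.908630
  t = 4.5000: CF_t = 13.500000, DF = 0.786803, PV = 10.621841
  t = 5.0000: CF_t = 13.500000, DF = 0.766118, PV = 10.342591
  t = 5.5000: CF_t = 13.500000, DF = 0.745976, PV = 10.070682
  t = 6.0000: CF_t = 13.500000, DF = 0.726365, PV = 9.805922
  t = 6.5000: CF_t = 13.500000, DF = 0.707268, PV = 9.548123
  t = 7.0000: CF_t = 1013.500000, DF = 0.688674, PV = 697.971264
Price P = sum_t PV_t = 844.337081
Macaulay numerator sum_t t * PV_t:
  t * PV_t at t = 0.5000: 6.572541
  t * PV_t at t = 1.0000: 12.799496
  t * PV_t at t = 1.5000: 18.694493
  t * PV_t at t = 2.0000: 24.270683
  t * PV_t at t = 2.5000: 29.540753
  t * PV_t at t = 3.0000: 34.516946
  t * PV_t at t = 3.5000: 39.211071
  t * PV_t at t = 4.0000: 43.634521
  t * PV_t at t = 4.5000: 47.798282
  t * PV_t at t = 5.0000: 51.712953
  t * PV_t at t = 5.5000: 55.388752
  t * PV_t at t = 6.0000: 58.835533
  t * PV_t at t = 6.5000: 62.062799
  t * PV_t at t = 7.0000: 4885.798847
Macaulay duration D = (sum_t t * PV_t) / P = 5370.837671 / 844.337081 = 6.361011


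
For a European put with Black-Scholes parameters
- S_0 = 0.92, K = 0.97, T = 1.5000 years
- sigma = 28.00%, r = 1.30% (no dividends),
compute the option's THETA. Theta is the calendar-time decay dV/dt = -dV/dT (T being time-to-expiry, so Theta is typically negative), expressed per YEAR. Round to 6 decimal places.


d1 = 0.0740025802; d2 = -0.2689259838
phi(d1) = 0.3978513945; exp(-qT) = 1.0000000000; exp(-rT) = 0.9806888952
Theta = -S*exp(-qT)*phi(d1)*sigma/(2*sqrt(T)) + r*K*exp(-rT)*N(-d2) - q*S*exp(-qT)*N(-d1)
N(-d1) = 0.4705041661; N(-d2) = 0.6060066795; sqrt(T) = 1.2247448714
Term 1 = -0.9200 * 1.0000000000 * 0.3978513945 * 0.2800 / (2 * 1.2247448714) = -0.0418399463
Term 2 = 0.0130 * 0.9700 * 0.9806888952 * 0.6060066795 = 0.0074941737
Term 3 = 0 (no dividend yield, q = 0)
Theta = -0.0418399463 + (0.0074941737) + (0.0000000000) = -0.034346

Answer: Theta = -0.034346
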